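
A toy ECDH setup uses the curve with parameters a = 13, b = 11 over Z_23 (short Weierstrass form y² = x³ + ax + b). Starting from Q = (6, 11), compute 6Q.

Repeated addition: build up to 6Q.
2Q: tangent at (6, 11): λ = (3·6² + 13)/(2·11) ≡ 6/22. 22⁻¹ ≡ 22 (mod 23), so λ ≡ 6·22 ≡ 17.
  x = λ² - 6 - 6 = 289 - 12 ≡ 1; y = λ·(6 - 1) - 11 ≡ 5. → (1, 5)
3Q: (1, 5) + (6, 11). λ = (11 - 5)/(6 - 1) ≡ 6/5 mod 23. 5⁻¹ ≡ 14 (mod 23), so λ ≡ 15.
  x = λ² - 1 - 6 = 225 - 7 ≡ 11; y = λ·(1 - 11) - 5 ≡ 6. → (11, 6)
4Q: (11, 6) + (6, 11). λ = (11 - 6)/(6 - 11) ≡ 5/18 mod 23. 18⁻¹ ≡ 9 (mod 23), so λ ≡ 22.
  x = λ² - 11 - 6 = 484 - 17 ≡ 7; y = λ·(11 - 7) - 6 ≡ 13. → (7, 13)
5Q: (7, 13) + (6, 11). λ = (11 - 13)/(6 - 7) ≡ 21/22 mod 23. 22⁻¹ ≡ 22 (mod 23) since 22·22 = 484 ≡ 1, so λ ≡ 2.
  x = λ² - 7 - 6 = 4 - 13 ≡ 14; y = λ·(7 - 14) - 13 ≡ 19. → (14, 19)
6Q: (14, 19) + (6, 11). λ = (11 - 19)/(6 - 14) ≡ 15/15 mod 23. 15⁻¹ ≡ 20 (mod 23), so λ ≡ 1.
  x = λ² - 14 - 6 = 1 - 20 ≡ 4; y = λ·(14 - 4) - 19 ≡ 14. → (4, 14)

(4, 14)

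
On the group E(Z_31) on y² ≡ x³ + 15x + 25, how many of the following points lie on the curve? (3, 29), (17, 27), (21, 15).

(3, 29): 29² ≡ 4, rhs ≡ 4 → on.
(17, 27): 27² ≡ 16, rhs ≡ 16 → on.
(21, 15): 15² ≡ 8, rhs ≡ 22 → off.

2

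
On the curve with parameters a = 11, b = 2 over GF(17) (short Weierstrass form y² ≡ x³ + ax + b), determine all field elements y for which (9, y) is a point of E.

x³ + 11x + 2 = 830 ≡ 14 (mod 17).
14 is a non-residue mod 17; no y exists.

none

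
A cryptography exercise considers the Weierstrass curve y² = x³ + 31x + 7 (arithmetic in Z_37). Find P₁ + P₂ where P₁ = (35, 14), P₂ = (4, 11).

(35, 14) + (4, 11). λ = (11 - 14)/(4 - 35) ≡ 34/6 mod 37. 6⁻¹ ≡ 31 (mod 37) since 6·31 = 186 ≡ 1, so λ ≡ 18.
  x = λ² - 35 - 4 = 324 - 39 ≡ 26; y = λ·(35 - 26) - 14 ≡ 0. → (26, 0)

(26, 0)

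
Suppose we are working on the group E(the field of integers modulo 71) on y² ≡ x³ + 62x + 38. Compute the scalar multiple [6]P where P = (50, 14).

Double-and-add on 6 = (110)₂. Start with P = (50, 14) for the leading 1-bit.
double: tangent at (50, 14): λ = (3·50² + 62)/(2·14) ≡ 36/28. 28⁻¹ ≡ 33 (mod 71) since 28·33 = 924 ≡ 1, so λ ≡ 36·33 ≡ 52.
  x = λ² - 50 - 50 = 2704 - 100 ≡ 48; y = λ·(50 - 48) - 14 ≡ 19. → (48, 19)
add P: (48, 19) + (50, 14). λ = (14 - 19)/(50 - 48) ≡ 66/2 mod 71. 2⁻¹ ≡ 36 (mod 71) since 2·36 = 72 ≡ 1, so λ ≡ 33.
  x = λ² - 48 - 50 = 1089 - 98 ≡ 68; y = λ·(48 - 68) - 19 ≡ 31. → (68, 31)
double: tangent at (68, 31): λ = (3·68² + 62)/(2·31) ≡ 18/62. 62⁻¹ ≡ 63 (mod 71), so λ ≡ 18·63 ≡ 69.
  x = λ² - 68 - 68 = 4761 - 136 ≡ 10; y = λ·(68 - 10) - 31 ≡ 66. → (10, 66)

(10, 66)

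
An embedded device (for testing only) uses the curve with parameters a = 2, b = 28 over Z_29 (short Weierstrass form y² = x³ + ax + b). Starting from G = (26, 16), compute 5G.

(18, 3)

Double-and-add on 5 = (101)₂. Start with G = (26, 16) for the leading 1-bit.
double: tangent at (26, 16): λ = (3·26² + 2)/(2·16) ≡ 0/3. 3⁻¹ ≡ 10 (mod 29), so λ ≡ 0·10 ≡ 0.
  x = λ² - 26 - 26 = 0 - 52 ≡ 6; y = λ·(26 - 6) - 16 ≡ 13. → (6, 13)
double: tangent at (6, 13): λ = (3·6² + 2)/(2·13) ≡ 23/26. 26⁻¹ ≡ 19 (mod 29), so λ ≡ 23·19 ≡ 2.
  x = λ² - 6 - 6 = 4 - 12 ≡ 21; y = λ·(6 - 21) - 13 ≡ 15. → (21, 15)
add G: (21, 15) + (26, 16). λ = (16 - 15)/(26 - 21) ≡ 1/5 mod 29. 5⁻¹ ≡ 6 (mod 29), so λ ≡ 6.
  x = λ² - 21 - 26 = 36 - 47 ≡ 18; y = λ·(21 - 18) - 15 ≡ 3. → (18, 3)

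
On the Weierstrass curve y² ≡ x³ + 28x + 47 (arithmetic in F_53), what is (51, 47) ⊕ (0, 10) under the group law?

(13, 45)

(51, 47) + (0, 10). λ = (10 - 47)/(0 - 51) ≡ 16/2 mod 53. 2⁻¹ ≡ 27 (mod 53), so λ ≡ 8.
  x = λ² - 51 - 0 = 64 - 51 ≡ 13; y = λ·(51 - 13) - 47 ≡ 45. → (13, 45)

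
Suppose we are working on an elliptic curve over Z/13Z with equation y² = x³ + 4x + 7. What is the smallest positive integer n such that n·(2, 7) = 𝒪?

2P: tangent at (2, 7): λ = (3·2² + 4)/(2·7) ≡ 3/1. 1⁻¹ ≡ 1 (mod 13), so λ ≡ 3·1 ≡ 3.
  x = λ² - 2 - 2 = 9 - 4 ≡ 5; y = λ·(2 - 5) - 7 ≡ 10. → (5, 10)
3P: (5, 10) + (2, 7). λ = (7 - 10)/(2 - 5) ≡ 10/10 mod 13. 10⁻¹ ≡ 4 (mod 13) since 10·4 = 40 ≡ 1, so λ ≡ 1.
  x = λ² - 5 - 2 = 1 - 7 ≡ 7; y = λ·(5 - 7) - 10 ≡ 1. → (7, 1)
4P: (7, 1) + (2, 7). λ = (7 - 1)/(2 - 7) ≡ 6/8 mod 13. 8⁻¹ ≡ 5 (mod 13), so λ ≡ 4.
  x = λ² - 7 - 2 = 16 - 9 ≡ 7; y = λ·(7 - 7) - 1 ≡ 12. → (7, 12)
5P: (7, 12) + (2, 7). λ = (7 - 12)/(2 - 7) ≡ 8/8 mod 13. 8⁻¹ ≡ 5 (mod 13), so λ ≡ 1.
  x = λ² - 7 - 2 = 1 - 9 ≡ 5; y = λ·(7 - 5) - 12 ≡ 3. → (5, 3)
6P: (5, 3) + (2, 7). λ = (7 - 3)/(2 - 5) ≡ 4/10 mod 13. 10⁻¹ ≡ 4 (mod 13) since 10·4 = 40 ≡ 1, so λ ≡ 3.
  x = λ² - 5 - 2 = 9 - 7 ≡ 2; y = λ·(5 - 2) - 3 ≡ 6. → (2, 6)
7P: (2, 6) + (2, 7): same x and y₁ ≡ -y₂, so the sum is 𝒪.
7P = 𝒪, so the order is 7.

7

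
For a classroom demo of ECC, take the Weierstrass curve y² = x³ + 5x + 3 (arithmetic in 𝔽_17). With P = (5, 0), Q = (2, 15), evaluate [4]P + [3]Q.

(10, 13)

First 4P:
Double-and-add on 4 = (100)₂. Start with P = (5, 0) for the leading 1-bit.
double: (5, 0) + (5, 0): same x and y₁ ≡ -y₂, so the sum is 𝒪.
double: 𝒪 + 𝒪 = 𝒪 (identity).
4P = 𝒪.
Next 3Q:
Repeated addition: build up to 3Q.
2Q: tangent at (2, 15): λ = (3·2² + 5)/(2·15) ≡ 0/13. 13⁻¹ ≡ 4 (mod 17), so λ ≡ 0·4 ≡ 0.
  x = λ² - 2 - 2 = 0 - 4 ≡ 13; y = λ·(2 - 13) - 15 ≡ 2. → (13, 2)
3Q: (13, 2) + (2, 15). λ = (15 - 2)/(2 - 13) ≡ 13/6 mod 17. 6⁻¹ ≡ 3 (mod 17), so λ ≡ 5.
  x = λ² - 13 - 2 = 25 - 15 ≡ 10; y = λ·(13 - 10) - 2 ≡ 13. → (10, 13)
3Q = (10, 13).
Finally 4P + 3Q:
𝒪 + (10, 13) = (10, 13) (identity).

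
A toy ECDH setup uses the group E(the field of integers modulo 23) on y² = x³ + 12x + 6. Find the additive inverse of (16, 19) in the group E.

-(16, 19) = (16, -19 mod 23) = (16, 4).

(16, 4)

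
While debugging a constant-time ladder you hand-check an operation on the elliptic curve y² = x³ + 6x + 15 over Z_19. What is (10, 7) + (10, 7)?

tangent at (10, 7): λ = (3·10² + 6)/(2·7) ≡ 2/14. 14⁻¹ ≡ 15 (mod 19), so λ ≡ 2·15 ≡ 11.
  x = λ² - 10 - 10 = 121 - 20 ≡ 6; y = λ·(10 - 6) - 7 ≡ 18. → (6, 18)

(6, 18)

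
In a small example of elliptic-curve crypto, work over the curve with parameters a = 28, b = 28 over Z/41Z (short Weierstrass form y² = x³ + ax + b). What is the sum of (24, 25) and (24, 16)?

O

The two points share x = 24 and their y-coordinates satisfy 25 + 16 ≡ 0 (mod 41), so they are inverses. Their sum is O.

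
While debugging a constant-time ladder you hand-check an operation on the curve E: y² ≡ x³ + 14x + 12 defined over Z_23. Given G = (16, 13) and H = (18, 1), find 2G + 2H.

First 2G:
Repeated addition: build up to 2G.
2G: tangent at (16, 13): λ = (3·16² + 14)/(2·13) ≡ 0/3. 3⁻¹ ≡ 8 (mod 23), so λ ≡ 0·8 ≡ 0.
  x = λ² - 16 - 16 = 0 - 32 ≡ 14; y = λ·(16 - 14) - 13 ≡ 10. → (14, 10)
2G = (14, 10).
Next 2H:
Repeated addition: build up to 2H.
2H: tangent at (18, 1): λ = (3·18² + 14)/(2·1) ≡ 20/2. 2⁻¹ ≡ 12 (mod 23), so λ ≡ 20·12 ≡ 10.
  x = λ² - 18 - 18 = 100 - 36 ≡ 18; y = λ·(18 - 18) - 1 ≡ 22. → (18, 22)
2H = (18, 22).
Finally 2G + 2H:
(14, 10) + (18, 22). λ = (22 - 10)/(18 - 14) ≡ 12/4 mod 23. 4⁻¹ ≡ 6 (mod 23), so λ ≡ 3.
  x = λ² - 14 - 18 = 9 - 32 ≡ 0; y = λ·(14 - 0) - 10 ≡ 9. → (0, 9)

(0, 9)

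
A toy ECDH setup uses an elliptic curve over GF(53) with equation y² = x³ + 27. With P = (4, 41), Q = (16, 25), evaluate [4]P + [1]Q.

(36, 19)

First 4P:
Repeated addition: build up to 4P.
2P: tangent at (4, 41): λ = (3·4² + 0)/(2·41) ≡ 48/29. 29⁻¹ ≡ 11 (mod 53) since 29·11 = 319 ≡ 1, so λ ≡ 48·11 ≡ 51.
  x = λ² - 4 - 4 = 2601 - 8 ≡ 49; y = λ·(4 - 49) - 41 ≡ 49. → (49, 49)
3P: (49, 49) + (4, 41). λ = (41 - 49)/(4 - 49) ≡ 45/8 mod 53. 8⁻¹ ≡ 20 (mod 53), so λ ≡ 52.
  x = λ² - 49 - 4 = 2704 - 53 ≡ 1; y = λ·(49 - 1) - 49 ≡ 9. → (1, 9)
4P: (1, 9) + (4, 41). λ = (41 - 9)/(4 - 1) ≡ 32/3 mod 53. 3⁻¹ ≡ 18 (mod 53) since 3·18 = 54 ≡ 1, so λ ≡ 46.
  x = λ² - 1 - 4 = 2116 - 5 ≡ 44; y = λ·(1 - 44) - 9 ≡ 27. → (44, 27)
4P = (44, 27).
Finally 4P + Q:
(44, 27) + (16, 25). λ = (25 - 27)/(16 - 44) ≡ 51/25 mod 53. 25⁻¹ ≡ 17 (mod 53) since 25·17 = 425 ≡ 1, so λ ≡ 19.
  x = λ² - 44 - 16 = 361 - 60 ≡ 36; y = λ·(44 - 36) - 27 ≡ 19. → (36, 19)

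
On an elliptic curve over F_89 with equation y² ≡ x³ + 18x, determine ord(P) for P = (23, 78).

2P: tangent at (23, 78): λ = (3·23² + 18)/(2·78) ≡ 3/67. 67⁻¹ ≡ 4 (mod 89) since 67·4 = 268 ≡ 1, so λ ≡ 3·4 ≡ 12.
  x = λ² - 23 - 23 = 144 - 46 ≡ 9; y = λ·(23 - 9) - 78 ≡ 1. → (9, 1)
3P: (9, 1) + (23, 78). λ = (78 - 1)/(23 - 9) ≡ 77/14 mod 89. 14⁻¹ ≡ 70 (mod 89) since 14·70 = 980 ≡ 1, so λ ≡ 50.
  x = λ² - 9 - 23 = 2500 - 32 ≡ 65; y = λ·(9 - 65) - 1 ≡ 47. → (65, 47)
4P: (65, 47) + (23, 78). λ = (78 - 47)/(23 - 65) ≡ 31/47 mod 89. 47⁻¹ ≡ 36 (mod 89), so λ ≡ 48.
  x = λ² - 65 - 23 = 2304 - 88 ≡ 80; y = λ·(65 - 80) - 47 ≡ 34. → (80, 34)
5P: (80, 34) + (23, 78). λ = (78 - 34)/(23 - 80) ≡ 44/32 mod 89. 32⁻¹ ≡ 64 (mod 89), so λ ≡ 57.
  x = λ² - 80 - 23 = 3249 - 103 ≡ 31; y = λ·(80 - 31) - 34 ≡ 0. → (31, 0)
6P: (31, 0) + (23, 78). λ = (78 - 0)/(23 - 31) ≡ 78/81 mod 89. 81⁻¹ ≡ 11 (mod 89) since 81·11 = 891 ≡ 1, so λ ≡ 57.
  x = λ² - 31 - 23 = 3249 - 54 ≡ 80; y = λ·(31 - 80) - 0 ≡ 55. → (80, 55)
7P: (80, 55) + (23, 78). λ = (78 - 55)/(23 - 80) ≡ 23/32 mod 89. 32⁻¹ ≡ 64 (mod 89), so λ ≡ 48.
  x = λ² - 80 - 23 = 2304 - 103 ≡ 65; y = λ·(80 - 65) - 55 ≡ 42. → (65, 42)
8P: (65, 42) + (23, 78). λ = (78 - 42)/(23 - 65) ≡ 36/47 mod 89. 47⁻¹ ≡ 36 (mod 89), so λ ≡ 50.
  x = λ² - 65 - 23 = 2500 - 88 ≡ 9; y = λ·(65 - 9) - 42 ≡ 88. → (9, 88)
9P: (9, 88) + (23, 78). λ = (78 - 88)/(23 - 9) ≡ 79/14 mod 89. 14⁻¹ ≡ 70 (mod 89), so λ ≡ 12.
  x = λ² - 9 - 23 = 144 - 32 ≡ 23; y = λ·(9 - 23) - 88 ≡ 11. → (23, 11)
10P: (23, 11) + (23, 78): same x and y₁ ≡ -y₂, so the sum is the point at infinity.
10P = the point at infinity, so the order is 10.

10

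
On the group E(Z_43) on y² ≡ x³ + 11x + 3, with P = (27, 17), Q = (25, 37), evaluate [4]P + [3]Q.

First 4P:
Double-and-add on 4 = (100)₂. Start with P = (27, 17) for the leading 1-bit.
double: tangent at (27, 17): λ = (3·27² + 11)/(2·17) ≡ 5/34. 34⁻¹ ≡ 19 (mod 43), so λ ≡ 5·19 ≡ 9.
  x = λ² - 27 - 27 = 81 - 54 ≡ 27; y = λ·(27 - 27) - 17 ≡ 26. → (27, 26)
double: tangent at (27, 26): λ = (3·27² + 11)/(2·26) ≡ 5/9. 9⁻¹ ≡ 24 (mod 43), so λ ≡ 5·24 ≡ 34.
  x = λ² - 27 - 27 = 1156 - 54 ≡ 27; y = λ·(27 - 27) - 26 ≡ 17. → (27, 17)
4P = (27, 17).
Next 3Q:
Repeated addition: build up to 3Q.
2Q: tangent at (25, 37): λ = (3·25² + 11)/(2·37) ≡ 37/31. 31⁻¹ ≡ 25 (mod 43) since 31·25 = 775 ≡ 1, so λ ≡ 37·25 ≡ 22.
  x = λ² - 25 - 25 = 484 - 50 ≡ 4; y = λ·(25 - 4) - 37 ≡ 38. → (4, 38)
3Q: (4, 38) + (25, 37). λ = (37 - 38)/(25 - 4) ≡ 42/21 mod 43. 21⁻¹ ≡ 41 (mod 43), so λ ≡ 2.
  x = λ² - 4 - 25 = 4 - 29 ≡ 18; y = λ·(4 - 18) - 38 ≡ 20. → (18, 20)
3Q = (18, 20).
Finally 4P + 3Q:
(27, 17) + (18, 20). λ = (20 - 17)/(18 - 27) ≡ 3/34 mod 43. 34⁻¹ ≡ 19 (mod 43), so λ ≡ 14.
  x = λ² - 27 - 18 = 196 - 45 ≡ 22; y = λ·(27 - 22) - 17 ≡ 10. → (22, 10)

(22, 10)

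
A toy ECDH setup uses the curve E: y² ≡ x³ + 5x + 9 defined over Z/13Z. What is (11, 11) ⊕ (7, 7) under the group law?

(11, 11) + (7, 7). λ = (7 - 11)/(7 - 11) ≡ 9/9 mod 13. 9⁻¹ ≡ 3 (mod 13), so λ ≡ 1.
  x = λ² - 11 - 7 = 1 - 18 ≡ 9; y = λ·(11 - 9) - 11 ≡ 4. → (9, 4)

(9, 4)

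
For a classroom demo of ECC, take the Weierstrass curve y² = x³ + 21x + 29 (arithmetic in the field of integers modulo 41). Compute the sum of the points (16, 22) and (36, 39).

(38, 29)

(16, 22) + (36, 39). λ = (39 - 22)/(36 - 16) ≡ 17/20 mod 41. 20⁻¹ ≡ 39 (mod 41) since 20·39 = 780 ≡ 1, so λ ≡ 7.
  x = λ² - 16 - 36 = 49 - 52 ≡ 38; y = λ·(16 - 38) - 22 ≡ 29. → (38, 29)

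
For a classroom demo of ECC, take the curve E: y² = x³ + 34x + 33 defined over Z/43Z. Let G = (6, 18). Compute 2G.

tangent at (6, 18): λ = (3·6² + 34)/(2·18) ≡ 13/36. 36⁻¹ ≡ 6 (mod 43), so λ ≡ 13·6 ≡ 35.
  x = λ² - 6 - 6 = 1225 - 12 ≡ 9; y = λ·(6 - 9) - 18 ≡ 6. → (9, 6)

(9, 6)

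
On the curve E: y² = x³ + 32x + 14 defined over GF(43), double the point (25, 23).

(18, 12)

tangent at (25, 23): λ = (3·25² + 32)/(2·23) ≡ 15/3. 3⁻¹ ≡ 29 (mod 43), so λ ≡ 15·29 ≡ 5.
  x = λ² - 25 - 25 = 25 - 50 ≡ 18; y = λ·(25 - 18) - 23 ≡ 12. → (18, 12)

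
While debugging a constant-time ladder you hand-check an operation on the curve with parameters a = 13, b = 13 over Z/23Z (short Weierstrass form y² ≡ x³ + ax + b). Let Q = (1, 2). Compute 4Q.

(21, 5)

Double-and-add on 4 = (100)₂. Start with Q = (1, 2) for the leading 1-bit.
double: tangent at (1, 2): λ = (3·1² + 13)/(2·2) ≡ 16/4. 4⁻¹ ≡ 6 (mod 23), so λ ≡ 16·6 ≡ 4.
  x = λ² - 1 - 1 = 16 - 2 ≡ 14; y = λ·(1 - 14) - 2 ≡ 15. → (14, 15)
double: tangent at (14, 15): λ = (3·14² + 13)/(2·15) ≡ 3/7. 7⁻¹ ≡ 10 (mod 23), so λ ≡ 3·10 ≡ 7.
  x = λ² - 14 - 14 = 49 - 28 ≡ 21; y = λ·(14 - 21) - 15 ≡ 5. → (21, 5)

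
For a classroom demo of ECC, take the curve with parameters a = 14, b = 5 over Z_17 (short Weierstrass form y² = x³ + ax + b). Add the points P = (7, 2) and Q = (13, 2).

(7, 2) + (13, 2). λ = (2 - 2)/(13 - 7) ≡ 0/6 mod 17. 6⁻¹ ≡ 3 (mod 17) since 6·3 = 18 ≡ 1, so λ ≡ 0.
  x = λ² - 7 - 13 = 0 - 20 ≡ 14; y = λ·(7 - 14) - 2 ≡ 15. → (14, 15)

(14, 15)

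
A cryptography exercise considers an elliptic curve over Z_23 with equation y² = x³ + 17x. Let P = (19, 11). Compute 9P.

Repeated addition: build up to 9P.
2P: tangent at (19, 11): λ = (3·19² + 17)/(2·11) ≡ 19/22. 22⁻¹ ≡ 22 (mod 23), so λ ≡ 19·22 ≡ 4.
  x = λ² - 19 - 19 = 16 - 38 ≡ 1; y = λ·(19 - 1) - 11 ≡ 15. → (1, 15)
3P: (1, 15) + (19, 11). λ = (11 - 15)/(19 - 1) ≡ 19/18 mod 23. 18⁻¹ ≡ 9 (mod 23), so λ ≡ 10.
  x = λ² - 1 - 19 = 100 - 20 ≡ 11; y = λ·(1 - 11) - 15 ≡ 0. → (11, 0)
4P: (11, 0) + (19, 11). λ = (11 - 0)/(19 - 11) ≡ 11/8 mod 23. 8⁻¹ ≡ 3 (mod 23), so λ ≡ 10.
  x = λ² - 11 - 19 = 100 - 30 ≡ 1; y = λ·(11 - 1) - 0 ≡ 8. → (1, 8)
5P: (1, 8) + (19, 11). λ = (11 - 8)/(19 - 1) ≡ 3/18 mod 23. 18⁻¹ ≡ 9 (mod 23) since 18·9 = 162 ≡ 1, so λ ≡ 4.
  x = λ² - 1 - 19 = 16 - 20 ≡ 19; y = λ·(1 - 19) - 8 ≡ 12. → (19, 12)
6P: (19, 12) + (19, 11): same x and y₁ ≡ -y₂, so the sum is O.
7P: O + (19, 11) = (19, 11) (identity).
8P: tangent at (19, 11): λ = (3·19² + 17)/(2·11) ≡ 19/22. 22⁻¹ ≡ 22 (mod 23), so λ ≡ 19·22 ≡ 4.
  x = λ² - 19 - 19 = 16 - 38 ≡ 1; y = λ·(19 - 1) - 11 ≡ 15. → (1, 15)
9P: (1, 15) + (19, 11). λ = (11 - 15)/(19 - 1) ≡ 19/18 mod 23. 18⁻¹ ≡ 9 (mod 23), so λ ≡ 10.
  x = λ² - 1 - 19 = 100 - 20 ≡ 11; y = λ·(1 - 11) - 15 ≡ 0. → (11, 0)

(11, 0)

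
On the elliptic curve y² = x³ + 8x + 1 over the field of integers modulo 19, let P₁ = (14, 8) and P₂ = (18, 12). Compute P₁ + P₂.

(14, 8) + (18, 12). λ = (12 - 8)/(18 - 14) ≡ 4/4 mod 19. 4⁻¹ ≡ 5 (mod 19), so λ ≡ 1.
  x = λ² - 14 - 18 = 1 - 32 ≡ 7; y = λ·(14 - 7) - 8 ≡ 18. → (7, 18)

(7, 18)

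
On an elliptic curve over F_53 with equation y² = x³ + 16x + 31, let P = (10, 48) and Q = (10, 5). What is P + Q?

The two points share x = 10 and their y-coordinates satisfy 48 + 5 ≡ 0 (mod 53), so they are inverses. Their sum is 𝒪.

O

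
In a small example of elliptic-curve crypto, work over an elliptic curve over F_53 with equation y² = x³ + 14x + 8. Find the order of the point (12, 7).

3

2P: tangent at (12, 7): λ = (3·12² + 14)/(2·7) ≡ 22/14. 14⁻¹ ≡ 19 (mod 53), so λ ≡ 22·19 ≡ 47.
  x = λ² - 12 - 12 = 2209 - 24 ≡ 12; y = λ·(12 - 12) - 7 ≡ 46. → (12, 46)
3P: (12, 46) + (12, 7): same x and y₁ ≡ -y₂, so the sum is 𝒪.
3P = 𝒪, so the order is 3.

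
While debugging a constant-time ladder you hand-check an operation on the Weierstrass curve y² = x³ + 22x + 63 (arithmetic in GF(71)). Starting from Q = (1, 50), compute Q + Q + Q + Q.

(11, 43)

Repeated addition: build up to 4Q.
2Q: tangent at (1, 50): λ = (3·1² + 22)/(2·50) ≡ 25/29. 29⁻¹ ≡ 49 (mod 71) since 29·49 = 1421 ≡ 1, so λ ≡ 25·49 ≡ 18.
  x = λ² - 1 - 1 = 324 - 2 ≡ 38; y = λ·(1 - 38) - 50 ≡ 65. → (38, 65)
3Q: (38, 65) + (1, 50). λ = (50 - 65)/(1 - 38) ≡ 56/34 mod 71. 34⁻¹ ≡ 23 (mod 71) since 34·23 = 782 ≡ 1, so λ ≡ 10.
  x = λ² - 38 - 1 = 100 - 39 ≡ 61; y = λ·(38 - 61) - 65 ≡ 60. → (61, 60)
4Q: (61, 60) + (1, 50). λ = (50 - 60)/(1 - 61) ≡ 61/11 mod 71. 11⁻¹ ≡ 13 (mod 71) since 11·13 = 143 ≡ 1, so λ ≡ 12.
  x = λ² - 61 - 1 = 144 - 62 ≡ 11; y = λ·(61 - 11) - 60 ≡ 43. → (11, 43)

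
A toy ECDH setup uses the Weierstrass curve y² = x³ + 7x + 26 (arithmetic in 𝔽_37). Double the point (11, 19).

(15, 18)

tangent at (11, 19): λ = (3·11² + 7)/(2·19) ≡ 0/1. 1⁻¹ ≡ 1 (mod 37) since 1·1 = 1 ≡ 1, so λ ≡ 0·1 ≡ 0.
  x = λ² - 11 - 11 = 0 - 22 ≡ 15; y = λ·(11 - 15) - 19 ≡ 18. → (15, 18)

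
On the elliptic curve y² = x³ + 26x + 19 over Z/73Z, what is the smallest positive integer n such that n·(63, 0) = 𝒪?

2P: (63, 0) + (63, 0): same x and y₁ ≡ -y₂, so the sum is 𝒪.
2P = 𝒪, so the order is 2.

2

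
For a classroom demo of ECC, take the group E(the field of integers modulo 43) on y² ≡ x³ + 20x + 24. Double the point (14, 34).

tangent at (14, 34): λ = (3·14² + 20)/(2·34) ≡ 6/25. 25⁻¹ ≡ 31 (mod 43) since 25·31 = 775 ≡ 1, so λ ≡ 6·31 ≡ 14.
  x = λ² - 14 - 14 = 196 - 28 ≡ 39; y = λ·(14 - 39) - 34 ≡ 3. → (39, 3)

(39, 3)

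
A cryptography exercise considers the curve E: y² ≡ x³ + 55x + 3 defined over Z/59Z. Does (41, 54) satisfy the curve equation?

yes

y² = 54² ≡ 25; x³ + 55x + 3 = 71179 ≡ 25 (mod 59). 25 = 25.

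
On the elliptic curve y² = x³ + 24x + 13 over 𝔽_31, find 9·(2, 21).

(6, 30)

Write Q = (2, 21).
Repeated addition: build up to 9Q.
2Q: tangent at (2, 21): λ = (3·2² + 24)/(2·21) ≡ 5/11. 11⁻¹ ≡ 17 (mod 31), so λ ≡ 5·17 ≡ 23.
  x = λ² - 2 - 2 = 529 - 4 ≡ 29; y = λ·(2 - 29) - 21 ≡ 9. → (29, 9)
3Q: (29, 9) + (2, 21). λ = (21 - 9)/(2 - 29) ≡ 12/4 mod 31. 4⁻¹ ≡ 8 (mod 31), so λ ≡ 3.
  x = λ² - 29 - 2 = 9 - 31 ≡ 9; y = λ·(29 - 9) - 9 ≡ 20. → (9, 20)
4Q: (9, 20) + (2, 21). λ = (21 - 20)/(2 - 9) ≡ 1/24 mod 31. 24⁻¹ ≡ 22 (mod 31), so λ ≡ 22.
  x = λ² - 9 - 2 = 484 - 11 ≡ 8; y = λ·(9 - 8) - 20 ≡ 2. → (8, 2)
5Q: (8, 2) + (2, 21). λ = (21 - 2)/(2 - 8) ≡ 19/25 mod 31. 25⁻¹ ≡ 5 (mod 31) since 25·5 = 125 ≡ 1, so λ ≡ 2.
  x = λ² - 8 - 2 = 4 - 10 ≡ 25; y = λ·(8 - 25) - 2 ≡ 26. → (25, 26)
6Q: (25, 26) + (2, 21). λ = (21 - 26)/(2 - 25) ≡ 26/8 mod 31. 8⁻¹ ≡ 4 (mod 31) since 8·4 = 32 ≡ 1, so λ ≡ 11.
  x = λ² - 25 - 2 = 121 - 27 ≡ 1; y = λ·(25 - 1) - 26 ≡ 21. → (1, 21)
7Q: (1, 21) + (2, 21). λ = (21 - 21)/(2 - 1) ≡ 0/1 mod 31. 1⁻¹ ≡ 1 (mod 31) since 1·1 = 1 ≡ 1, so λ ≡ 0.
  x = λ² - 1 - 2 = 0 - 3 ≡ 28; y = λ·(1 - 28) - 21 ≡ 10. → (28, 10)
8Q: (28, 10) + (2, 21). λ = (21 - 10)/(2 - 28) ≡ 11/5 mod 31. 5⁻¹ ≡ 25 (mod 31), so λ ≡ 27.
  x = λ² - 28 - 2 = 729 - 30 ≡ 17; y = λ·(28 - 17) - 10 ≡ 8. → (17, 8)
9Q: (17, 8) + (2, 21). λ = (21 - 8)/(2 - 17) ≡ 13/16 mod 31. 16⁻¹ ≡ 2 (mod 31), so λ ≡ 26.
  x = λ² - 17 - 2 = 676 - 19 ≡ 6; y = λ·(17 - 6) - 8 ≡ 30. → (6, 30)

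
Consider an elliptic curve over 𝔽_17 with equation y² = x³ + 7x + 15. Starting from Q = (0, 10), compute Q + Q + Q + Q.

(0, 7)

Repeated addition: build up to 4Q.
2Q: tangent at (0, 10): λ = (3·0² + 7)/(2·10) ≡ 7/3. 3⁻¹ ≡ 6 (mod 17) since 3·6 = 18 ≡ 1, so λ ≡ 7·6 ≡ 8.
  x = λ² - 0 - 0 = 64 - 0 ≡ 13; y = λ·(0 - 13) - 10 ≡ 5. → (13, 5)
3Q: (13, 5) + (0, 10). λ = (10 - 5)/(0 - 13) ≡ 5/4 mod 17. 4⁻¹ ≡ 13 (mod 17), so λ ≡ 14.
  x = λ² - 13 - 0 = 196 - 13 ≡ 13; y = λ·(13 - 13) - 5 ≡ 12. → (13, 12)
4Q: (13, 12) + (0, 10). λ = (10 - 12)/(0 - 13) ≡ 15/4 mod 17. 4⁻¹ ≡ 13 (mod 17) since 4·13 = 52 ≡ 1, so λ ≡ 8.
  x = λ² - 13 - 0 = 64 - 13 ≡ 0; y = λ·(13 - 0) - 12 ≡ 7. → (0, 7)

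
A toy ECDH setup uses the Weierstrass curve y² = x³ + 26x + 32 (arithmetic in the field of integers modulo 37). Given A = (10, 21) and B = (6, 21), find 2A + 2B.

(11, 24)

First 2A:
Repeated addition: build up to 2A.
2A: tangent at (10, 21): λ = (3·10² + 26)/(2·21) ≡ 30/5. 5⁻¹ ≡ 15 (mod 37), so λ ≡ 30·15 ≡ 6.
  x = λ² - 10 - 10 = 36 - 20 ≡ 16; y = λ·(10 - 16) - 21 ≡ 17. → (16, 17)
2A = (16, 17).
Next 2B:
Repeated addition: build up to 2B.
2B: tangent at (6, 21): λ = (3·6² + 26)/(2·21) ≡ 23/5. 5⁻¹ ≡ 15 (mod 37), so λ ≡ 23·15 ≡ 12.
  x = λ² - 6 - 6 = 144 - 12 ≡ 21; y = λ·(6 - 21) - 21 ≡ 21. → (21, 21)
2B = (21, 21).
Finally 2A + 2B:
(16, 17) + (21, 21). λ = (21 - 17)/(21 - 16) ≡ 4/5 mod 37. 5⁻¹ ≡ 15 (mod 37), so λ ≡ 23.
  x = λ² - 16 - 21 = 529 - 37 ≡ 11; y = λ·(16 - 11) - 17 ≡ 24. → (11, 24)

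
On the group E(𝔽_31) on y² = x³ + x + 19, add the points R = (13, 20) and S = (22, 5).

(16, 16)

(13, 20) + (22, 5). λ = (5 - 20)/(22 - 13) ≡ 16/9 mod 31. 9⁻¹ ≡ 7 (mod 31), so λ ≡ 19.
  x = λ² - 13 - 22 = 361 - 35 ≡ 16; y = λ·(13 - 16) - 20 ≡ 16. → (16, 16)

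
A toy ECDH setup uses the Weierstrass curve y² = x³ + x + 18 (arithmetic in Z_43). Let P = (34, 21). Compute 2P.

tangent at (34, 21): λ = (3·34² + 1)/(2·21) ≡ 29/42. 42⁻¹ ≡ 42 (mod 43), so λ ≡ 29·42 ≡ 14.
  x = λ² - 34 - 34 = 196 - 68 ≡ 42; y = λ·(34 - 42) - 21 ≡ 39. → (42, 39)

(42, 39)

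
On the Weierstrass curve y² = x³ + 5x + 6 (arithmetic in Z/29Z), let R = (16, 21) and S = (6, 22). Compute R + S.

(16, 8)

(16, 21) + (6, 22). λ = (22 - 21)/(6 - 16) ≡ 1/19 mod 29. 19⁻¹ ≡ 26 (mod 29), so λ ≡ 26.
  x = λ² - 16 - 6 = 676 - 22 ≡ 16; y = λ·(16 - 16) - 21 ≡ 8. → (16, 8)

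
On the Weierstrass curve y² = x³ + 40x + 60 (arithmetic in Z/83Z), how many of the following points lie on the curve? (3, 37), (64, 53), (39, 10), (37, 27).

2

(3, 37): 37² ≡ 41, rhs ≡ 41 → on.
(64, 53): 53² ≡ 70, rhs ≡ 77 → off.
(39, 10): 10² ≡ 17, rhs ≡ 17 → on.
(37, 27): 27² ≡ 65, rhs ≡ 69 → off.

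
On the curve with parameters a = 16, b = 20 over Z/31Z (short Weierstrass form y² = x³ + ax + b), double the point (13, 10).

(10, 8)

tangent at (13, 10): λ = (3·13² + 16)/(2·10) ≡ 27/20. 20⁻¹ ≡ 14 (mod 31) since 20·14 = 280 ≡ 1, so λ ≡ 27·14 ≡ 6.
  x = λ² - 13 - 13 = 36 - 26 ≡ 10; y = λ·(13 - 10) - 10 ≡ 8. → (10, 8)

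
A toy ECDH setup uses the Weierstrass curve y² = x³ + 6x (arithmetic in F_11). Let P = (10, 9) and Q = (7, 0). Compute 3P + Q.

First 3P:
Repeated addition: build up to 3P.
2P: tangent at (10, 9): λ = (3·10² + 6)/(2·9) ≡ 9/7. 7⁻¹ ≡ 8 (mod 11), so λ ≡ 9·8 ≡ 6.
  x = λ² - 10 - 10 = 36 - 20 ≡ 5; y = λ·(10 - 5) - 9 ≡ 10. → (5, 10)
3P: (5, 10) + (10, 9). λ = (9 - 10)/(10 - 5) ≡ 10/5 mod 11. 5⁻¹ ≡ 9 (mod 11), so λ ≡ 2.
  x = λ² - 5 - 10 = 4 - 15 ≡ 0; y = λ·(5 - 0) - 10 ≡ 0. → (0, 0)
3P = (0, 0).
Finally 3P + Q:
(0, 0) + (7, 0). λ = (0 - 0)/(7 - 0) ≡ 0/7 mod 11. 7⁻¹ ≡ 8 (mod 11), so λ ≡ 0.
  x = λ² - 0 - 7 = 0 - 7 ≡ 4; y = λ·(0 - 4) - 0 ≡ 0. → (4, 0)

(4, 0)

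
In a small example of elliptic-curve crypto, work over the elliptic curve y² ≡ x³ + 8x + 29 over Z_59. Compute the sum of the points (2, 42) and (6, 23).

(33, 2)

(2, 42) + (6, 23). λ = (23 - 42)/(6 - 2) ≡ 40/4 mod 59. 4⁻¹ ≡ 15 (mod 59) since 4·15 = 60 ≡ 1, so λ ≡ 10.
  x = λ² - 2 - 6 = 100 - 8 ≡ 33; y = λ·(2 - 33) - 42 ≡ 2. → (33, 2)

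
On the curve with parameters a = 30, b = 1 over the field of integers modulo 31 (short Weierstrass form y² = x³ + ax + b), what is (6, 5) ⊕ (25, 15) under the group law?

(5, 20)

(6, 5) + (25, 15). λ = (15 - 5)/(25 - 6) ≡ 10/19 mod 31. 19⁻¹ ≡ 18 (mod 31) since 19·18 = 342 ≡ 1, so λ ≡ 25.
  x = λ² - 6 - 25 = 625 - 31 ≡ 5; y = λ·(6 - 5) - 5 ≡ 20. → (5, 20)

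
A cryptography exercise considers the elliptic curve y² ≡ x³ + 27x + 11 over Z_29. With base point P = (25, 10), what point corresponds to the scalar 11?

(4, 3)

Double-and-add on 11 = (1011)₂. Start with P = (25, 10) for the leading 1-bit.
double: tangent at (25, 10): λ = (3·25² + 27)/(2·10) ≡ 17/20. 20⁻¹ ≡ 16 (mod 29), so λ ≡ 17·16 ≡ 11.
  x = λ² - 25 - 25 = 121 - 50 ≡ 13; y = λ·(25 - 13) - 10 ≡ 6. → (13, 6)
double: tangent at (13, 6): λ = (3·13² + 27)/(2·6) ≡ 12/12. 12⁻¹ ≡ 17 (mod 29) since 12·17 = 204 ≡ 1, so λ ≡ 12·17 ≡ 1.
  x = λ² - 13 - 13 = 1 - 26 ≡ 4; y = λ·(13 - 4) - 6 ≡ 3. → (4, 3)
add P: (4, 3) + (25, 10). λ = (10 - 3)/(25 - 4) ≡ 7/21 mod 29. 21⁻¹ ≡ 18 (mod 29) since 21·18 = 378 ≡ 1, so λ ≡ 10.
  x = λ² - 4 - 25 = 100 - 29 ≡ 13; y = λ·(4 - 13) - 3 ≡ 23. → (13, 23)
double: tangent at (13, 23): λ = (3·13² + 27)/(2·23) ≡ 12/17. 17⁻¹ ≡ 12 (mod 29), so λ ≡ 12·12 ≡ 28.
  x = λ² - 13 - 13 = 784 - 26 ≡ 4; y = λ·(13 - 4) - 23 ≡ 26. → (4, 26)
add P: (4, 26) + (25, 10). λ = (10 - 26)/(25 - 4) ≡ 13/21 mod 29. 21⁻¹ ≡ 18 (mod 29) since 21·18 = 378 ≡ 1, so λ ≡ 2.
  x = λ² - 4 - 25 = 4 - 29 ≡ 4; y = λ·(4 - 4) - 26 ≡ 3. → (4, 3)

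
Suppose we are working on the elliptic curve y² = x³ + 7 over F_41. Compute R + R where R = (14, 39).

(15, 26)

tangent at (14, 39): λ = (3·14² + 0)/(2·39) ≡ 14/37. 37⁻¹ ≡ 10 (mod 41), so λ ≡ 14·10 ≡ 17.
  x = λ² - 14 - 14 = 289 - 28 ≡ 15; y = λ·(14 - 15) - 39 ≡ 26. → (15, 26)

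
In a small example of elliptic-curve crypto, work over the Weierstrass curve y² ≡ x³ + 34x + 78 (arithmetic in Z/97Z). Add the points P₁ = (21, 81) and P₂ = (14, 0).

(21, 81) + (14, 0). λ = (0 - 81)/(14 - 21) ≡ 16/90 mod 97. 90⁻¹ ≡ 83 (mod 97), so λ ≡ 67.
  x = λ² - 21 - 14 = 4489 - 35 ≡ 89; y = λ·(21 - 89) - 81 ≡ 19. → (89, 19)

(89, 19)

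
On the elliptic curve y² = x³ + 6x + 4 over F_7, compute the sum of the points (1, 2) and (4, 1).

(6, 2)

(1, 2) + (4, 1). λ = (1 - 2)/(4 - 1) ≡ 6/3 mod 7. 3⁻¹ ≡ 5 (mod 7) since 3·5 = 15 ≡ 1, so λ ≡ 2.
  x = λ² - 1 - 4 = 4 - 5 ≡ 6; y = λ·(1 - 6) - 2 ≡ 2. → (6, 2)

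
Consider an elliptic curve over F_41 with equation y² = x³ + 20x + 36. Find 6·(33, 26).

(1, 4)

Write Q = (33, 26).
Repeated addition: build up to 6Q.
2Q: tangent at (33, 26): λ = (3·33² + 20)/(2·26) ≡ 7/11. 11⁻¹ ≡ 15 (mod 41), so λ ≡ 7·15 ≡ 23.
  x = λ² - 33 - 33 = 529 - 66 ≡ 12; y = λ·(33 - 12) - 26 ≡ 6. → (12, 6)
3Q: (12, 6) + (33, 26). λ = (26 - 6)/(33 - 12) ≡ 20/21 mod 41. 21⁻¹ ≡ 2 (mod 41), so λ ≡ 40.
  x = λ² - 12 - 33 = 1600 - 45 ≡ 38; y = λ·(12 - 38) - 6 ≡ 20. → (38, 20)
4Q: (38, 20) + (33, 26). λ = (26 - 20)/(33 - 38) ≡ 6/36 mod 41. 36⁻¹ ≡ 8 (mod 41), so λ ≡ 7.
  x = λ² - 38 - 33 = 49 - 71 ≡ 19; y = λ·(38 - 19) - 20 ≡ 31. → (19, 31)
5Q: (19, 31) + (33, 26). λ = (26 - 31)/(33 - 19) ≡ 36/14 mod 41. 14⁻¹ ≡ 3 (mod 41) since 14·3 = 42 ≡ 1, so λ ≡ 26.
  x = λ² - 19 - 33 = 676 - 52 ≡ 9; y = λ·(19 - 9) - 31 ≡ 24. → (9, 24)
6Q: (9, 24) + (33, 26). λ = (26 - 24)/(33 - 9) ≡ 2/24 mod 41. 24⁻¹ ≡ 12 (mod 41), so λ ≡ 24.
  x = λ² - 9 - 33 = 576 - 42 ≡ 1; y = λ·(9 - 1) - 24 ≡ 4. → (1, 4)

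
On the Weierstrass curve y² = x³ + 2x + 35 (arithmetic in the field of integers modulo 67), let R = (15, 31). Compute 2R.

tangent at (15, 31): λ = (3·15² + 2)/(2·31) ≡ 7/62. 62⁻¹ ≡ 40 (mod 67) since 62·40 = 2480 ≡ 1, so λ ≡ 7·40 ≡ 12.
  x = λ² - 15 - 15 = 144 - 30 ≡ 47; y = λ·(15 - 47) - 31 ≡ 54. → (47, 54)

(47, 54)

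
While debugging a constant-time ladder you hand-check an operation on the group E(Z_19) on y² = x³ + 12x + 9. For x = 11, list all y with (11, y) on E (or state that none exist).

3, 16

x³ + 12x + 9 = 1472 ≡ 9 (mod 19).
Square roots of 9 mod 19: 3 and 16 (since 3² = 9 ≡ 9).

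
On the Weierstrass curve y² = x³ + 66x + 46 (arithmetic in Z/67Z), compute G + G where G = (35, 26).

tangent at (35, 26): λ = (3·35² + 66)/(2·26) ≡ 56/52. 52⁻¹ ≡ 58 (mod 67), so λ ≡ 56·58 ≡ 32.
  x = λ² - 35 - 35 = 1024 - 70 ≡ 16; y = λ·(35 - 16) - 26 ≡ 46. → (16, 46)

(16, 46)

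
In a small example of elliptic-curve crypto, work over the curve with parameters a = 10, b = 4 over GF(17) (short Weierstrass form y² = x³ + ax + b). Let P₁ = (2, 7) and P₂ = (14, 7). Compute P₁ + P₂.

(2, 7) + (14, 7). λ = (7 - 7)/(14 - 2) ≡ 0/12 mod 17. 12⁻¹ ≡ 10 (mod 17) since 12·10 = 120 ≡ 1, so λ ≡ 0.
  x = λ² - 2 - 14 = 0 - 16 ≡ 1; y = λ·(2 - 1) - 7 ≡ 10. → (1, 10)

(1, 10)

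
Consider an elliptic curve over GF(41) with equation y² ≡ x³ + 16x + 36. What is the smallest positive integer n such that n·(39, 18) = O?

8

2P: tangent at (39, 18): λ = (3·39² + 16)/(2·18) ≡ 28/36. 36⁻¹ ≡ 8 (mod 41) since 36·8 = 288 ≡ 1, so λ ≡ 28·8 ≡ 19.
  x = λ² - 39 - 39 = 361 - 78 ≡ 37; y = λ·(39 - 37) - 18 ≡ 20. → (37, 20)
3P: (37, 20) + (39, 18). λ = (18 - 20)/(39 - 37) ≡ 39/2 mod 41. 2⁻¹ ≡ 21 (mod 41) since 2·21 = 42 ≡ 1, so λ ≡ 40.
  x = λ² - 37 - 39 = 1600 - 76 ≡ 7; y = λ·(37 - 7) - 20 ≡ 32. → (7, 32)
4P: (7, 32) + (39, 18). λ = (18 - 32)/(39 - 7) ≡ 27/32 mod 41. 32⁻¹ ≡ 9 (mod 41), so λ ≡ 38.
  x = λ² - 7 - 39 = 1444 - 46 ≡ 4; y = λ·(7 - 4) - 32 ≡ 0. → (4, 0)
5P: (4, 0) + (39, 18). λ = (18 - 0)/(39 - 4) ≡ 18/35 mod 41. 35⁻¹ ≡ 34 (mod 41), so λ ≡ 38.
  x = λ² - 4 - 39 = 1444 - 43 ≡ 7; y = λ·(4 - 7) - 0 ≡ 9. → (7, 9)
6P: (7, 9) + (39, 18). λ = (18 - 9)/(39 - 7) ≡ 9/32 mod 41. 32⁻¹ ≡ 9 (mod 41), so λ ≡ 40.
  x = λ² - 7 - 39 = 1600 - 46 ≡ 37; y = λ·(7 - 37) - 9 ≡ 21. → (37, 21)
7P: (37, 21) + (39, 18). λ = (18 - 21)/(39 - 37) ≡ 38/2 mod 41. 2⁻¹ ≡ 21 (mod 41), so λ ≡ 19.
  x = λ² - 37 - 39 = 361 - 76 ≡ 39; y = λ·(37 - 39) - 21 ≡ 23. → (39, 23)
8P: (39, 23) + (39, 18): same x and y₁ ≡ -y₂, so the sum is O.
8P = O, so the order is 8.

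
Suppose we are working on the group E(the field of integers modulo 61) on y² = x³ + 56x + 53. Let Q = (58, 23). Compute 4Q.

Double-and-add on 4 = (100)₂. Start with Q = (58, 23) for the leading 1-bit.
double: tangent at (58, 23): λ = (3·58² + 56)/(2·23) ≡ 22/46. 46⁻¹ ≡ 4 (mod 61) since 46·4 = 184 ≡ 1, so λ ≡ 22·4 ≡ 27.
  x = λ² - 58 - 58 = 729 - 116 ≡ 3; y = λ·(58 - 3) - 23 ≡ 59. → (3, 59)
double: tangent at (3, 59): λ = (3·3² + 56)/(2·59) ≡ 22/57. 57⁻¹ ≡ 15 (mod 61) since 57·15 = 855 ≡ 1, so λ ≡ 22·15 ≡ 25.
  x = λ² - 3 - 3 = 625 - 6 ≡ 9; y = λ·(3 - 9) - 59 ≡ 35. → (9, 35)

(9, 35)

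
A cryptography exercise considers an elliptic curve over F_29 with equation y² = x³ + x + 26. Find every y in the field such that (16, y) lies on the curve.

7, 22

x³ + 1x + 26 = 4138 ≡ 20 (mod 29).
Square roots of 20 mod 29: 7 and 22 (since 7² = 49 ≡ 20).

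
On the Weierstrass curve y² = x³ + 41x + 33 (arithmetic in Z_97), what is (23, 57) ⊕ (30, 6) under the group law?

(8, 0)

(23, 57) + (30, 6). λ = (6 - 57)/(30 - 23) ≡ 46/7 mod 97. 7⁻¹ ≡ 14 (mod 97) since 7·14 = 98 ≡ 1, so λ ≡ 62.
  x = λ² - 23 - 30 = 3844 - 53 ≡ 8; y = λ·(23 - 8) - 57 ≡ 0. → (8, 0)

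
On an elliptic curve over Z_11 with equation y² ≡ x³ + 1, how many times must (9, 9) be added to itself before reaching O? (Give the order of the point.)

2P: tangent at (9, 9): λ = (3·9² + 0)/(2·9) ≡ 1/7. 7⁻¹ ≡ 8 (mod 11), so λ ≡ 1·8 ≡ 8.
  x = λ² - 9 - 9 = 64 - 18 ≡ 2; y = λ·(9 - 2) - 9 ≡ 3. → (2, 3)
3P: (2, 3) + (9, 9). λ = (9 - 3)/(9 - 2) ≡ 6/7 mod 11. 7⁻¹ ≡ 8 (mod 11) since 7·8 = 56 ≡ 1, so λ ≡ 4.
  x = λ² - 2 - 9 = 16 - 11 ≡ 5; y = λ·(2 - 5) - 3 ≡ 7. → (5, 7)
4P: (5, 7) + (9, 9). λ = (9 - 7)/(9 - 5) ≡ 2/4 mod 11. 4⁻¹ ≡ 3 (mod 11) since 4·3 = 12 ≡ 1, so λ ≡ 6.
  x = λ² - 5 - 9 = 36 - 14 ≡ 0; y = λ·(5 - 0) - 7 ≡ 1. → (0, 1)
5P: (0, 1) + (9, 9). λ = (9 - 1)/(9 - 0) ≡ 8/9 mod 11. 9⁻¹ ≡ 5 (mod 11), so λ ≡ 7.
  x = λ² - 0 - 9 = 49 - 9 ≡ 7; y = λ·(0 - 7) - 1 ≡ 5. → (7, 5)
6P: (7, 5) + (9, 9). λ = (9 - 5)/(9 - 7) ≡ 4/2 mod 11. 2⁻¹ ≡ 6 (mod 11), so λ ≡ 2.
  x = λ² - 7 - 9 = 4 - 16 ≡ 10; y = λ·(7 - 10) - 5 ≡ 0. → (10, 0)
7P: (10, 0) + (9, 9). λ = (9 - 0)/(9 - 10) ≡ 9/10 mod 11. 10⁻¹ ≡ 10 (mod 11), so λ ≡ 2.
  x = λ² - 10 - 9 = 4 - 19 ≡ 7; y = λ·(10 - 7) - 0 ≡ 6. → (7, 6)
8P: (7, 6) + (9, 9). λ = (9 - 6)/(9 - 7) ≡ 3/2 mod 11. 2⁻¹ ≡ 6 (mod 11), so λ ≡ 7.
  x = λ² - 7 - 9 = 49 - 16 ≡ 0; y = λ·(7 - 0) - 6 ≡ 10. → (0, 10)
9P: (0, 10) + (9, 9). λ = (9 - 10)/(9 - 0) ≡ 10/9 mod 11. 9⁻¹ ≡ 5 (mod 11), so λ ≡ 6.
  x = λ² - 0 - 9 = 36 - 9 ≡ 5; y = λ·(0 - 5) - 10 ≡ 4. → (5, 4)
10P: (5, 4) + (9, 9). λ = (9 - 4)/(9 - 5) ≡ 5/4 mod 11. 4⁻¹ ≡ 3 (mod 11), so λ ≡ 4.
  x = λ² - 5 - 9 = 16 - 14 ≡ 2; y = λ·(5 - 2) - 4 ≡ 8. → (2, 8)
11P: (2, 8) + (9, 9). λ = (9 - 8)/(9 - 2) ≡ 1/7 mod 11. 7⁻¹ ≡ 8 (mod 11), so λ ≡ 8.
  x = λ² - 2 - 9 = 64 - 11 ≡ 9; y = λ·(2 - 9) - 8 ≡ 2. → (9, 2)
12P: (9, 2) + (9, 9): same x and y₁ ≡ -y₂, so the sum is O.
12P = O, so the order is 12.

12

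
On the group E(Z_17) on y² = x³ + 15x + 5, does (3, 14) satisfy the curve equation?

yes

y² = 14² ≡ 9; x³ + 15x + 5 = 77 ≡ 9 (mod 17). 9 = 9.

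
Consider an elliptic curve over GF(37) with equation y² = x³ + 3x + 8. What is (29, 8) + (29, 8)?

(32, 4)

tangent at (29, 8): λ = (3·29² + 3)/(2·8) ≡ 10/16. 16⁻¹ ≡ 7 (mod 37) since 16·7 = 112 ≡ 1, so λ ≡ 10·7 ≡ 33.
  x = λ² - 29 - 29 = 1089 - 58 ≡ 32; y = λ·(29 - 32) - 8 ≡ 4. → (32, 4)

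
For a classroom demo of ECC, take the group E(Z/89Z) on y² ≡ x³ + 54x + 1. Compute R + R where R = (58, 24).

(62, 65)

tangent at (58, 24): λ = (3·58² + 54)/(2·24) ≡ 0/48. 48⁻¹ ≡ 13 (mod 89) since 48·13 = 624 ≡ 1, so λ ≡ 0·13 ≡ 0.
  x = λ² - 58 - 58 = 0 - 116 ≡ 62; y = λ·(58 - 62) - 24 ≡ 65. → (62, 65)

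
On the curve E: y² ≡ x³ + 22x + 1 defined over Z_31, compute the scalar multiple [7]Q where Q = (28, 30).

(25, 26)

Double-and-add on 7 = (111)₂. Start with Q = (28, 30) for the leading 1-bit.
double: tangent at (28, 30): λ = (3·28² + 22)/(2·30) ≡ 18/29. 29⁻¹ ≡ 15 (mod 31), so λ ≡ 18·15 ≡ 22.
  x = λ² - 28 - 28 = 484 - 56 ≡ 25; y = λ·(28 - 25) - 30 ≡ 5. → (25, 5)
add Q: (25, 5) + (28, 30). λ = (30 - 5)/(28 - 25) ≡ 25/3 mod 31. 3⁻¹ ≡ 21 (mod 31) since 3·21 = 63 ≡ 1, so λ ≡ 29.
  x = λ² - 25 - 28 = 841 - 53 ≡ 13; y = λ·(25 - 13) - 5 ≡ 2. → (13, 2)
double: tangent at (13, 2): λ = (3·13² + 22)/(2·2) ≡ 2/4. 4⁻¹ ≡ 8 (mod 31), so λ ≡ 2·8 ≡ 16.
  x = λ² - 13 - 13 = 256 - 26 ≡ 13; y = λ·(13 - 13) - 2 ≡ 29. → (13, 29)
add Q: (13, 29) + (28, 30). λ = (30 - 29)/(28 - 13) ≡ 1/15 mod 31. 15⁻¹ ≡ 29 (mod 31), so λ ≡ 29.
  x = λ² - 13 - 28 = 841 - 41 ≡ 25; y = λ·(13 - 25) - 29 ≡ 26. → (25, 26)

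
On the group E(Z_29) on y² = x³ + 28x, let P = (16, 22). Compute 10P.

Repeated addition: build up to 10P.
2P: tangent at (16, 22): λ = (3·16² + 28)/(2·22) ≡ 13/15. 15⁻¹ ≡ 2 (mod 29) since 15·2 = 30 ≡ 1, so λ ≡ 13·2 ≡ 26.
  x = λ² - 16 - 16 = 676 - 32 ≡ 6; y = λ·(16 - 6) - 22 ≡ 6. → (6, 6)
3P: (6, 6) + (16, 22). λ = (22 - 6)/(16 - 6) ≡ 16/10 mod 29. 10⁻¹ ≡ 3 (mod 29), so λ ≡ 19.
  x = λ² - 6 - 16 = 361 - 22 ≡ 20; y = λ·(6 - 20) - 6 ≡ 18. → (20, 18)
4P: (20, 18) + (16, 22). λ = (22 - 18)/(16 - 20) ≡ 4/25 mod 29. 25⁻¹ ≡ 7 (mod 29) since 25·7 = 175 ≡ 1, so λ ≡ 28.
  x = λ² - 20 - 16 = 784 - 36 ≡ 23; y = λ·(20 - 23) - 18 ≡ 14. → (23, 14)
5P: (23, 14) + (16, 22). λ = (22 - 14)/(16 - 23) ≡ 8/22 mod 29. 22⁻¹ ≡ 4 (mod 29), so λ ≡ 3.
  x = λ² - 23 - 16 = 9 - 39 ≡ 28; y = λ·(23 - 28) - 14 ≡ 0. → (28, 0)
6P: (28, 0) + (16, 22). λ = (22 - 0)/(16 - 28) ≡ 22/17 mod 29. 17⁻¹ ≡ 12 (mod 29), so λ ≡ 3.
  x = λ² - 28 - 16 = 9 - 44 ≡ 23; y = λ·(28 - 23) - 0 ≡ 15. → (23, 15)
7P: (23, 15) + (16, 22). λ = (22 - 15)/(16 - 23) ≡ 7/22 mod 29. 22⁻¹ ≡ 4 (mod 29), so λ ≡ 28.
  x = λ² - 23 - 16 = 784 - 39 ≡ 20; y = λ·(23 - 20) - 15 ≡ 11. → (20, 11)
8P: (20, 11) + (16, 22). λ = (22 - 11)/(16 - 20) ≡ 11/25 mod 29. 25⁻¹ ≡ 7 (mod 29), so λ ≡ 19.
  x = λ² - 20 - 16 = 361 - 36 ≡ 6; y = λ·(20 - 6) - 11 ≡ 23. → (6, 23)
9P: (6, 23) + (16, 22). λ = (22 - 23)/(16 - 6) ≡ 28/10 mod 29. 10⁻¹ ≡ 3 (mod 29), so λ ≡ 26.
  x = λ² - 6 - 16 = 676 - 22 ≡ 16; y = λ·(6 - 16) - 23 ≡ 7. → (16, 7)
10P: (16, 7) + (16, 22): same x and y₁ ≡ -y₂, so the sum is the point at infinity.

O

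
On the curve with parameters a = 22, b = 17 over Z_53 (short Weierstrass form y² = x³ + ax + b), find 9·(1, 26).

(18, 16)

Write P = (1, 26).
Repeated addition: build up to 9P.
2P: tangent at (1, 26): λ = (3·1² + 22)/(2·26) ≡ 25/52. 52⁻¹ ≡ 52 (mod 53), so λ ≡ 25·52 ≡ 28.
  x = λ² - 1 - 1 = 784 - 2 ≡ 40; y = λ·(1 - 40) - 26 ≡ 48. → (40, 48)
3P: (40, 48) + (1, 26). λ = (26 - 48)/(1 - 40) ≡ 31/14 mod 53. 14⁻¹ ≡ 19 (mod 53) since 14·19 = 266 ≡ 1, so λ ≡ 6.
  x = λ² - 40 - 1 = 36 - 41 ≡ 48; y = λ·(40 - 48) - 48 ≡ 10. → (48, 10)
4P: (48, 10) + (1, 26). λ = (26 - 10)/(1 - 48) ≡ 16/6 mod 53. 6⁻¹ ≡ 9 (mod 53) since 6·9 = 54 ≡ 1, so λ ≡ 38.
  x = λ² - 48 - 1 = 1444 - 49 ≡ 17; y = λ·(48 - 17) - 10 ≡ 2. → (17, 2)
5P: (17, 2) + (1, 26). λ = (26 - 2)/(1 - 17) ≡ 24/37 mod 53. 37⁻¹ ≡ 43 (mod 53), so λ ≡ 25.
  x = λ² - 17 - 1 = 625 - 18 ≡ 24; y = λ·(17 - 24) - 2 ≡ 35. → (24, 35)
6P: (24, 35) + (1, 26). λ = (26 - 35)/(1 - 24) ≡ 44/30 mod 53. 30⁻¹ ≡ 23 (mod 53), so λ ≡ 5.
  x = λ² - 24 - 1 = 25 - 25 ≡ 0; y = λ·(24 - 0) - 35 ≡ 32. → (0, 32)
7P: (0, 32) + (1, 26). λ = (26 - 32)/(1 - 0) ≡ 47/1 mod 53. 1⁻¹ ≡ 1 (mod 53) since 1·1 = 1 ≡ 1, so λ ≡ 47.
  x = λ² - 0 - 1 = 2209 - 1 ≡ 35; y = λ·(0 - 35) - 32 ≡ 19. → (35, 19)
8P: (35, 19) + (1, 26). λ = (26 - 19)/(1 - 35) ≡ 7/19 mod 53. 19⁻¹ ≡ 14 (mod 53), so λ ≡ 45.
  x = λ² - 35 - 1 = 2025 - 36 ≡ 28; y = λ·(35 - 28) - 19 ≡ 31. → (28, 31)
9P: (28, 31) + (1, 26). λ = (26 - 31)/(1 - 28) ≡ 48/26 mod 53. 26⁻¹ ≡ 51 (mod 53) since 26·51 = 1326 ≡ 1, so λ ≡ 10.
  x = λ² - 28 - 1 = 100 - 29 ≡ 18; y = λ·(28 - 18) - 31 ≡ 16. → (18, 16)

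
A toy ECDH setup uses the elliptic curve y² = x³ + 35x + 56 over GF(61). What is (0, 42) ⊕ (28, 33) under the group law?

(0, 42) + (28, 33). λ = (33 - 42)/(28 - 0) ≡ 52/28 mod 61. 28⁻¹ ≡ 24 (mod 61), so λ ≡ 28.
  x = λ² - 0 - 28 = 784 - 28 ≡ 24; y = λ·(0 - 24) - 42 ≡ 18. → (24, 18)

(24, 18)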